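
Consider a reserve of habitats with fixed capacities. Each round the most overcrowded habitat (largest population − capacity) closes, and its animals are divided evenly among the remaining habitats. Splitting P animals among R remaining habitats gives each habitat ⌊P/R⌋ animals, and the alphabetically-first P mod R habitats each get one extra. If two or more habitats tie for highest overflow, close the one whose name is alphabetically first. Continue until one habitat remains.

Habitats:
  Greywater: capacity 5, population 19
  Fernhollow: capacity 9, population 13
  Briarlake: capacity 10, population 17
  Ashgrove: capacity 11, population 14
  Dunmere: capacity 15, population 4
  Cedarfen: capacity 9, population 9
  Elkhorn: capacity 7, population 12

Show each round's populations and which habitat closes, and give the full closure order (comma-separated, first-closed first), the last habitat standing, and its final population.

Closure order: Greywater, Briarlake, Elkhorn, Ashgrove, Fernhollow, Cedarfen
Last habitat: Dunmere with 88 animals

Round 1: Ashgrove=14 Briarlake=17 Cedarfen=9 Dunmere=4 Elkhorn=12 Fernhollow=13 Greywater=19 → close Greywater (overflow 14)
  19÷6 = 3 each, +1 to first 1
Round 2: Ashgrove=18 Briarlake=20 Cedarfen=12 Dunmere=7 Elkhorn=15 Fernhollow=16 → close Briarlake (overflow 10)
  20÷5 = 4 each, +1 to first 0
Round 3: Ashgrove=22 Cedarfen=16 Dunmere=11 Elkhorn=19 Fernhollow=20 → close Elkhorn (overflow 12)
  19÷4 = 4 each, +1 to first 3
Round 4: Ashgrove=27 Cedarfen=21 Dunmere=16 Fernhollow=24 → close Ashgrove (overflow 16)
  27÷3 = 9 each, +1 to first 0
Round 5: Cedarfen=30 Dunmere=25 Fernhollow=33 → close Fernhollow (overflow 24)
  33÷2 = 16 each, +1 to first 1
Round 6: Cedarfen=47 Dunmere=41 → close Cedarfen (overflow 38)
  47÷1 = 47 each, +1 to first 0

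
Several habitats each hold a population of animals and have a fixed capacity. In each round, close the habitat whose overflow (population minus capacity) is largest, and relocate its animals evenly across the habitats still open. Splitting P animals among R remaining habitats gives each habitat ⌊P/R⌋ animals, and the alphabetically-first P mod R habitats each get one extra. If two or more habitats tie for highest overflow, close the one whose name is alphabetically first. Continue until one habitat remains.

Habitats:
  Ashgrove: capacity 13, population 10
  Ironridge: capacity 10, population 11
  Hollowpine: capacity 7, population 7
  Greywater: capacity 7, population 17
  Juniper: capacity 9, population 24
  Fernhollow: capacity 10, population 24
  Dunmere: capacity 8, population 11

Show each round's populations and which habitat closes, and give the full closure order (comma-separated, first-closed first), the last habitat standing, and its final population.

Closure order: Juniper, Fernhollow, Greywater, Dunmere, Hollowpine, Ironridge
Last habitat: Ashgrove with 104 animals

Round 1: Ashgrove=10 Dunmere=11 Fernhollow=24 Greywater=17 Hollowpine=7 Ironridge=11 Juniper=24 → close Juniper (overflow 15)
  24÷6 = 4 each, +1 to first 0
Round 2: Ashgrove=14 Dunmere=15 Fernhollow=28 Greywater=21 Hollowpine=11 Ironridge=15 → close Fernhollow (overflow 18)
  28÷5 = 5 each, +1 to first 3
Round 3: Ashgrove=20 Dunmere=21 Greywater=27 Hollowpine=16 Ironridge=20 → close Greywater (overflow 20)
  27÷4 = 6 each, +1 to first 3
Round 4: Ashgrove=27 Dunmere=28 Hollowpine=23 Ironridge=26 → close Dunmere (overflow 20)
  28÷3 = 9 each, +1 to first 1
Round 5: Ashgrove=37 Hollowpine=32 Ironridge=35 → close Hollowpine (overflow 25)
  32÷2 = 16 each, +1 to first 0
Round 6: Ashgrove=53 Ironridge=51 → close Ironridge (overflow 41)
  51÷1 = 51 each, +1 to first 0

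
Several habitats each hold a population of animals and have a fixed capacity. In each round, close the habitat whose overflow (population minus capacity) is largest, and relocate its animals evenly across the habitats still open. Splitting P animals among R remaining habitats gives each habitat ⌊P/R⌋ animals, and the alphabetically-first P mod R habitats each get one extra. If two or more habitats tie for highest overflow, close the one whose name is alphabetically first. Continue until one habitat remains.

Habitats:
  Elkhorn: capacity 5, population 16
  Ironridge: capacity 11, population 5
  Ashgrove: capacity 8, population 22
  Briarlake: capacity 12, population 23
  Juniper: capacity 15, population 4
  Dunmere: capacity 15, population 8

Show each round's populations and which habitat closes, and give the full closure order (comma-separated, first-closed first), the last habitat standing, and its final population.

Round 1: Ashgrove=22 Briarlake=23 Dunmere=8 Elkhorn=16 Ironridge=5 Juniper=4 → close Ashgrove (overflow 14)
  22÷5 = 4 each, +1 to first 2
Round 2: Briarlake=28 Dunmere=13 Elkhorn=20 Ironridge=9 Juniper=8 → close Briarlake (overflow 16)
  28÷4 = 7 each, +1 to first 0
Round 3: Dunmere=20 Elkhorn=27 Ironridge=16 Juniper=15 → close Elkhorn (overflow 22)
  27÷3 = 9 each, +1 to first 0
Round 4: Dunmere=29 Ironridge=25 Juniper=24 → close Dunmere (overflow 14)
  29÷2 = 14 each, +1 to first 1
Round 5: Ironridge=40 Juniper=38 → close Ironridge (overflow 29)
  40÷1 = 40 each, +1 to first 0

Closure order: Ashgrove, Briarlake, Elkhorn, Dunmere, Ironridge
Last habitat: Juniper with 78 animals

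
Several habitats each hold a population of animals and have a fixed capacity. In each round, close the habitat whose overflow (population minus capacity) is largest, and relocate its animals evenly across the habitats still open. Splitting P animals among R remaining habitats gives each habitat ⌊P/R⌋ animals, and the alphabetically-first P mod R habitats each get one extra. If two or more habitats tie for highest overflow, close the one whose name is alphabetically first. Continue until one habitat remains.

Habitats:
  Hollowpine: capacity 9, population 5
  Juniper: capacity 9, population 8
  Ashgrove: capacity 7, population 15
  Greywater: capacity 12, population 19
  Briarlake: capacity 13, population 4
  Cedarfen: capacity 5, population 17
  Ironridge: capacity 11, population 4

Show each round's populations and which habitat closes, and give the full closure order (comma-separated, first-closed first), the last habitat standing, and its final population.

Round 1: Ashgrove=15 Briarlake=4 Cedarfen=17 Greywater=19 Hollowpine=5 Ironridge=4 Juniper=8 → close Cedarfen (overflow 12)
  17÷6 = 2 each, +1 to first 5
Round 2: Ashgrove=18 Briarlake=7 Greywater=22 Hollowpine=8 Ironridge=7 Juniper=10 → close Ashgrove (overflow 11)
  18÷5 = 3 each, +1 to first 3
Round 3: Briarlake=11 Greywater=26 Hollowpine=12 Ironridge=10 Juniper=13 → close Greywater (overflow 14)
  26÷4 = 6 each, +1 to first 2
Round 4: Briarlake=18 Hollowpine=19 Ironridge=16 Juniper=19 → close Hollowpine (overflow 10)
  19÷3 = 6 each, +1 to first 1
Round 5: Briarlake=25 Ironridge=22 Juniper=25 → close Juniper (overflow 16)
  25÷2 = 12 each, +1 to first 1
Round 6: Briarlake=38 Ironridge=34 → close Briarlake (overflow 25)
  38÷1 = 38 each, +1 to first 0

Closure order: Cedarfen, Ashgrove, Greywater, Hollowpine, Juniper, Briarlake
Last habitat: Ironridge with 72 animals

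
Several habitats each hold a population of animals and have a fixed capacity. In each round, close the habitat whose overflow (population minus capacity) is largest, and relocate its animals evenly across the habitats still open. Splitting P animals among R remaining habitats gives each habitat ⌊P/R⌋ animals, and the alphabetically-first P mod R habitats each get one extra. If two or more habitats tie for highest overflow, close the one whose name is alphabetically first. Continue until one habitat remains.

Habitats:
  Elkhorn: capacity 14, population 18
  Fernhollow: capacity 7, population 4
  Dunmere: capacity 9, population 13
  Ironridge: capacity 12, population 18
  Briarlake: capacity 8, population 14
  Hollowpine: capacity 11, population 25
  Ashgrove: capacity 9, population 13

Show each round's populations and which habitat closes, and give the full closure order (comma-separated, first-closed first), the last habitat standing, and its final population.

Round 1: Ashgrove=13 Briarlake=14 Dunmere=13 Elkhorn=18 Fernhollow=4 Hollowpine=25 Ironridge=18 → close Hollowpine (overflow 14)
  25÷6 = 4 each, +1 to first 1
Round 2: Ashgrove=18 Briarlake=18 Dunmere=17 Elkhorn=22 Fernhollow=8 Ironridge=22 → close Briarlake (overflow 10)
  18÷5 = 3 each, +1 to first 3
Round 3: Ashgrove=22 Dunmere=21 Elkhorn=26 Fernhollow=11 Ironridge=25 → close Ashgrove (overflow 13)
  22÷4 = 5 each, +1 to first 2
Round 4: Dunmere=27 Elkhorn=32 Fernhollow=16 Ironridge=30 → close Dunmere (overflow 18)
  27÷3 = 9 each, +1 to first 0
Round 5: Elkhorn=41 Fernhollow=25 Ironridge=39 → close Elkhorn (overflow 27)
  41÷2 = 20 each, +1 to first 1
Round 6: Fernhollow=46 Ironridge=59 → close Ironridge (overflow 47)
  59÷1 = 59 each, +1 to first 0

Closure order: Hollowpine, Briarlake, Ashgrove, Dunmere, Elkhorn, Ironridge
Last habitat: Fernhollow with 105 animals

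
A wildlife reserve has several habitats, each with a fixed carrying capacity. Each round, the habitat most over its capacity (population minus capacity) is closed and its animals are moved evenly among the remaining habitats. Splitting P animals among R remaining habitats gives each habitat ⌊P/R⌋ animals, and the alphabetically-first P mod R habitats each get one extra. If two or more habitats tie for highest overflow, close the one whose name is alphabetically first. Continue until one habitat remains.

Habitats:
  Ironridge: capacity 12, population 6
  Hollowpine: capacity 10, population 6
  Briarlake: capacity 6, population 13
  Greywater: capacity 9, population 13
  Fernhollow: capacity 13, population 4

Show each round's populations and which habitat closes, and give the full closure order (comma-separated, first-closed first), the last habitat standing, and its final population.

Round 1: Briarlake=13 Fernhollow=4 Greywater=13 Hollowpine=6 Ironridge=6 → close Briarlake (overflow 7)
  13÷4 = 3 each, +1 to first 1
Round 2: Fernhollow=8 Greywater=16 Hollowpine=9 Ironridge=9 → close Greywater (overflow 7)
  16÷3 = 5 each, +1 to first 1
Round 3: Fernhollow=14 Hollowpine=14 Ironridge=14 → close Hollowpine (overflow 4)
  14÷2 = 7 each, +1 to first 0
Round 4: Fernhollow=21 Ironridge=21 → close Ironridge (overflow 9)
  21÷1 = 21 each, +1 to first 0

Closure order: Briarlake, Greywater, Hollowpine, Ironridge
Last habitat: Fernhollow with 42 animals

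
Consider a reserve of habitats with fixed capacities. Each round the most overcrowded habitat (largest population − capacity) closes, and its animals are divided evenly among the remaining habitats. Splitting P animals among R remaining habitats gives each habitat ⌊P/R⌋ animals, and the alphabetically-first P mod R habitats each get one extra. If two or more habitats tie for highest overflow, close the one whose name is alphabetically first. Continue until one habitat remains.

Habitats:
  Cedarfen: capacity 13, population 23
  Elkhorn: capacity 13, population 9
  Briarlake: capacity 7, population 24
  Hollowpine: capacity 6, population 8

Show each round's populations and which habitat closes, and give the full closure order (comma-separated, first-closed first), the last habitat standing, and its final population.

Round 1: Briarlake=24 Cedarfen=23 Elkhorn=9 Hollowpine=8 → close Briarlake (overflow 17)
  24÷3 = 8 each, +1 to first 0
Round 2: Cedarfen=31 Elkhorn=17 Hollowpine=16 → close Cedarfen (overflow 18)
  31÷2 = 15 each, +1 to first 1
Round 3: Elkhorn=33 Hollowpine=31 → close Hollowpine (overflow 25)
  31÷1 = 31 each, +1 to first 0

Closure order: Briarlake, Cedarfen, Hollowpine
Last habitat: Elkhorn with 64 animals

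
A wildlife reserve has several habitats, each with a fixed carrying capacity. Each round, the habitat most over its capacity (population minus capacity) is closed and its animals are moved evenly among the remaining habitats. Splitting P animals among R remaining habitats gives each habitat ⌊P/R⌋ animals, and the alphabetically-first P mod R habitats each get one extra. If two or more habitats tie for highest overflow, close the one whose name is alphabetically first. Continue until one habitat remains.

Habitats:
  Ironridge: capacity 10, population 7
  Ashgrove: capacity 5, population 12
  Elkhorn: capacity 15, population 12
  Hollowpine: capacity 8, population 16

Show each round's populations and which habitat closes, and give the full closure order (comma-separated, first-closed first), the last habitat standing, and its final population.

Closure order: Hollowpine, Ashgrove, Elkhorn
Last habitat: Ironridge with 47 animals

Round 1: Ashgrove=12 Elkhorn=12 Hollowpine=16 Ironridge=7 → close Hollowpine (overflow 8)
  16÷3 = 5 each, +1 to first 1
Round 2: Ashgrove=18 Elkhorn=17 Ironridge=12 → close Ashgrove (overflow 13)
  18÷2 = 9 each, +1 to first 0
Round 3: Elkhorn=26 Ironridge=21 → close Elkhorn (overflow 11)
  26÷1 = 26 each, +1 to first 0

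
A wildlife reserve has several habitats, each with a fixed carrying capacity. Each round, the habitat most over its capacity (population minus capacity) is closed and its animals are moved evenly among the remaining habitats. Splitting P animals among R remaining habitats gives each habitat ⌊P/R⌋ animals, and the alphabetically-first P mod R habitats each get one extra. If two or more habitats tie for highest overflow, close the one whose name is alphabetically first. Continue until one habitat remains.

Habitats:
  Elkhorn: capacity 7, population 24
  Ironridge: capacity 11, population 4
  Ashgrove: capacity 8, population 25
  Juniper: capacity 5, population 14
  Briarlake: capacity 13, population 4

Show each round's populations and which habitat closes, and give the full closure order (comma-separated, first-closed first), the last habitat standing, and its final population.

Closure order: Ashgrove, Elkhorn, Juniper, Ironridge
Last habitat: Briarlake with 71 animals

Round 1: Ashgrove=25 Briarlake=4 Elkhorn=24 Ironridge=4 Juniper=14 → close Ashgrove (overflow 17)
  25÷4 = 6 each, +1 to first 1
Round 2: Briarlake=11 Elkhorn=30 Ironridge=10 Juniper=20 → close Elkhorn (overflow 23)
  30÷3 = 10 each, +1 to first 0
Round 3: Briarlake=21 Ironridge=20 Juniper=30 → close Juniper (overflow 25)
  30÷2 = 15 each, +1 to first 0
Round 4: Briarlake=36 Ironridge=35 → close Ironridge (overflow 24)
  35÷1 = 35 each, +1 to first 0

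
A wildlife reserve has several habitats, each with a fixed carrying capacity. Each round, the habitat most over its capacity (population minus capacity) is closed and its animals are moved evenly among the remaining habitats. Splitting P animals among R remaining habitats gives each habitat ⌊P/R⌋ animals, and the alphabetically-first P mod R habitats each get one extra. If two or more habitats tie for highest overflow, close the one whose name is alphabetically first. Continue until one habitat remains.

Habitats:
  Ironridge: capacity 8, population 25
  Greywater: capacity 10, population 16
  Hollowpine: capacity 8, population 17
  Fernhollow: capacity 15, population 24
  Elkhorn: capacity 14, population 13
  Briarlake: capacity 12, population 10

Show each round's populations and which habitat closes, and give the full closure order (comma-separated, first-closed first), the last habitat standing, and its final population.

Closure order: Ironridge, Fernhollow, Hollowpine, Greywater, Briarlake
Last habitat: Elkhorn with 105 animals

Round 1: Briarlake=10 Elkhorn=13 Fernhollow=24 Greywater=16 Hollowpine=17 Ironridge=25 → close Ironridge (overflow 17)
  25÷5 = 5 each, +1 to first 0
Round 2: Briarlake=15 Elkhorn=18 Fernhollow=29 Greywater=21 Hollowpine=22 → close Fernhollow (overflow 14)
  29÷4 = 7 each, +1 to first 1
Round 3: Briarlake=23 Elkhorn=25 Greywater=28 Hollowpine=29 → close Hollowpine (overflow 21)
  29÷3 = 9 each, +1 to first 2
Round 4: Briarlake=33 Elkhorn=35 Greywater=37 → close Greywater (overflow 27)
  37÷2 = 18 each, +1 to first 1
Round 5: Briarlake=52 Elkhorn=53 → close Briarlake (overflow 40)
  52÷1 = 52 each, +1 to first 0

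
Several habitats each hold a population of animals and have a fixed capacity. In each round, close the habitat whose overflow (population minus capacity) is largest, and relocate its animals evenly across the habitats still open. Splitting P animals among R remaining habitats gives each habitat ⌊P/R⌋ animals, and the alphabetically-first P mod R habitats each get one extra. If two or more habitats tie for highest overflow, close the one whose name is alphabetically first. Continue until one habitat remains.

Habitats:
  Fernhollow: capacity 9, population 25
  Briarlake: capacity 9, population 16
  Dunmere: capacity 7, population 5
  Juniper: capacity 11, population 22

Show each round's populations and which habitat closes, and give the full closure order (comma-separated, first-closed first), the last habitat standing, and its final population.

Round 1: Briarlake=16 Dunmere=5 Fernhollow=25 Juniper=22 → close Fernhollow (overflow 16)
  25÷3 = 8 each, +1 to first 1
Round 2: Briarlake=25 Dunmere=13 Juniper=30 → close Juniper (overflow 19)
  30÷2 = 15 each, +1 to first 0
Round 3: Briarlake=40 Dunmere=28 → close Briarlake (overflow 31)
  40÷1 = 40 each, +1 to first 0

Closure order: Fernhollow, Juniper, Briarlake
Last habitat: Dunmere with 68 animals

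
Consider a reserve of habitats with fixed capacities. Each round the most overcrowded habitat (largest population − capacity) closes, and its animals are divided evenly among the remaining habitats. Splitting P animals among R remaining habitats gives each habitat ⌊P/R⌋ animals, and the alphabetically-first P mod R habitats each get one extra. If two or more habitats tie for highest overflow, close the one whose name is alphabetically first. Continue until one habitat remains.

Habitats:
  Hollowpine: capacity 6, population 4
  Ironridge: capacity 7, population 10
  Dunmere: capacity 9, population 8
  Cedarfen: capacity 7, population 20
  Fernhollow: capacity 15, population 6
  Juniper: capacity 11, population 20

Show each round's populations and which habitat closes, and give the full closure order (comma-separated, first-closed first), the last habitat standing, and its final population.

Round 1: Cedarfen=20 Dunmere=8 Fernhollow=6 Hollowpine=4 Ironridge=10 Juniper=20 → close Cedarfen (overflow 13)
  20÷5 = 4 each, +1 to first 0
Round 2: Dunmere=12 Fernhollow=10 Hollowpine=8 Ironridge=14 Juniper=24 → close Juniper (overflow 13)
  24÷4 = 6 each, +1 to first 0
Round 3: Dunmere=18 Fernhollow=16 Hollowpine=14 Ironridge=20 → close Ironridge (overflow 13)
  20÷3 = 6 each, +1 to first 2
Round 4: Dunmere=25 Fernhollow=23 Hollowpine=20 → close Dunmere (overflow 16)
  25÷2 = 12 each, +1 to first 1
Round 5: Fernhollow=36 Hollowpine=32 → close Hollowpine (overflow 26)
  32÷1 = 32 each, +1 to first 0

Closure order: Cedarfen, Juniper, Ironridge, Dunmere, Hollowpine
Last habitat: Fernhollow with 68 animals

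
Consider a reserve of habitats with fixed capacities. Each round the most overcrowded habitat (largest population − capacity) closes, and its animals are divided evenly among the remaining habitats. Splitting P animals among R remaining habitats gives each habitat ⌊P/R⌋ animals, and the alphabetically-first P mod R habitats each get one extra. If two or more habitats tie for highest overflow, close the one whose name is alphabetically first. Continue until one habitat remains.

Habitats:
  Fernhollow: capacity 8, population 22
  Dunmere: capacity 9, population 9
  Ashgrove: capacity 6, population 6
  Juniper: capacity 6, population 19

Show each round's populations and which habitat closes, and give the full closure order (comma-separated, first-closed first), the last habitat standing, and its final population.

Closure order: Fernhollow, Juniper, Ashgrove
Last habitat: Dunmere with 56 animals

Round 1: Ashgrove=6 Dunmere=9 Fernhollow=22 Juniper=19 → close Fernhollow (overflow 14)
  22÷3 = 7 each, +1 to first 1
Round 2: Ashgrove=14 Dunmere=16 Juniper=26 → close Juniper (overflow 20)
  26÷2 = 13 each, +1 to first 0
Round 3: Ashgrove=27 Dunmere=29 → close Ashgrove (overflow 21)
  27÷1 = 27 each, +1 to first 0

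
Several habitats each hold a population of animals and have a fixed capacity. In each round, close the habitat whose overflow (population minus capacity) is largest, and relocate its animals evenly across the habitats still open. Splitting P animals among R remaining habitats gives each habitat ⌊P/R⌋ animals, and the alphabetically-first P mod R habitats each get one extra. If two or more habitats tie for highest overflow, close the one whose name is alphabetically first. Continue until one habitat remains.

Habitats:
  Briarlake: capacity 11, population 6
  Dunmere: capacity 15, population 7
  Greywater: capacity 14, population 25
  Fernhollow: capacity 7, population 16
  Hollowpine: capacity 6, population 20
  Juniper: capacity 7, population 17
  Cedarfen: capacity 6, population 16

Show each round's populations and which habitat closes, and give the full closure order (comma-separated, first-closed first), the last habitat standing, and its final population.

Round 1: Briarlake=6 Cedarfen=16 Dunmere=7 Fernhollow=16 Greywater=25 Hollowpine=20 Juniper=17 → close Hollowpine (overflow 14)
  20÷6 = 3 each, +1 to first 2
Round 2: Briarlake=10 Cedarfen=20 Dunmere=10 Fernhollow=19 Greywater=28 Juniper=20 → close Cedarfen (overflow 14)
  20÷5 = 4 each, +1 to first 0
Round 3: Briarlake=14 Dunmere=14 Fernhollow=23 Greywater=32 Juniper=24 → close Greywater (overflow 18)
  32÷4 = 8 each, +1 to first 0
Round 4: Briarlake=22 Dunmere=22 Fernhollow=31 Juniper=32 → close Juniper (overflow 25)
  32÷3 = 10 each, +1 to first 2
Round 5: Briarlake=33 Dunmere=33 Fernhollow=41 → close Fernhollow (overflow 34)
  41÷2 = 20 each, +1 to first 1
Round 6: Briarlake=54 Dunmere=53 → close Briarlake (overflow 43)
  54÷1 = 54 each, +1 to first 0

Closure order: Hollowpine, Cedarfen, Greywater, Juniper, Fernhollow, Briarlake
Last habitat: Dunmere with 107 animals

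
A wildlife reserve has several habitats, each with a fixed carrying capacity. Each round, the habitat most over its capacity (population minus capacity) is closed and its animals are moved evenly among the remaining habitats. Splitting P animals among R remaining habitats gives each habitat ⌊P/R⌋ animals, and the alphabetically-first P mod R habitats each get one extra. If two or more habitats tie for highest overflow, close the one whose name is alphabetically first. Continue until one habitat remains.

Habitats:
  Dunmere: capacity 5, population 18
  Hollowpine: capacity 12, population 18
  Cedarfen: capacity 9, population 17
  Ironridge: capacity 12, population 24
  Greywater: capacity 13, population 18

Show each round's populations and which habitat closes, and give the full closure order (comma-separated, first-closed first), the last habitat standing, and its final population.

Closure order: Dunmere, Ironridge, Cedarfen, Greywater
Last habitat: Hollowpine with 95 animals

Round 1: Cedarfen=17 Dunmere=18 Greywater=18 Hollowpine=18 Ironridge=24 → close Dunmere (overflow 13)
  18÷4 = 4 each, +1 to first 2
Round 2: Cedarfen=22 Greywater=23 Hollowpine=22 Ironridge=28 → close Ironridge (overflow 16)
  28÷3 = 9 each, +1 to first 1
Round 3: Cedarfen=32 Greywater=32 Hollowpine=31 → close Cedarfen (overflow 23)
  32÷2 = 16 each, +1 to first 0
Round 4: Greywater=48 Hollowpine=47 → close Greywater (overflow 35)
  48÷1 = 48 each, +1 to first 0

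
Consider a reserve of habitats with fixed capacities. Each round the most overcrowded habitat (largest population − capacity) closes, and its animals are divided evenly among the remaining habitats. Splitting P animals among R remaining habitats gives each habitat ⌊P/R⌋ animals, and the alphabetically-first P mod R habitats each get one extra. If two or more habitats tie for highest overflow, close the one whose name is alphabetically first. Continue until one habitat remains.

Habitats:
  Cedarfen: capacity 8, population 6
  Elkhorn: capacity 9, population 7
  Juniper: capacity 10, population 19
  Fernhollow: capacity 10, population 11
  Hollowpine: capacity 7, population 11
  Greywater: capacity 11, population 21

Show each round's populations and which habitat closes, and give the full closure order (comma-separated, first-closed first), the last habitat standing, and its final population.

Round 1: Cedarfen=6 Elkhorn=7 Fernhollow=11 Greywater=21 Hollowpine=11 Juniper=19 → close Greywater (overflow 10)
  21÷5 = 4 each, +1 to first 1
Round 2: Cedarfen=11 Elkhorn=11 Fernhollow=15 Hollowpine=15 Juniper=23 → close Juniper (overflow 13)
  23÷4 = 5 each, +1 to first 3
Round 3: Cedarfen=17 Elkhorn=17 Fernhollow=21 Hollowpine=20 → close Hollowpine (overflow 13)
  20÷3 = 6 each, +1 to first 2
Round 4: Cedarfen=24 Elkhorn=24 Fernhollow=27 → close Fernhollow (overflow 17)
  27÷2 = 13 each, +1 to first 1
Round 5: Cedarfen=38 Elkhorn=37 → close Cedarfen (overflow 30)
  38÷1 = 38 each, +1 to first 0

Closure order: Greywater, Juniper, Hollowpine, Fernhollow, Cedarfen
Last habitat: Elkhorn with 75 animals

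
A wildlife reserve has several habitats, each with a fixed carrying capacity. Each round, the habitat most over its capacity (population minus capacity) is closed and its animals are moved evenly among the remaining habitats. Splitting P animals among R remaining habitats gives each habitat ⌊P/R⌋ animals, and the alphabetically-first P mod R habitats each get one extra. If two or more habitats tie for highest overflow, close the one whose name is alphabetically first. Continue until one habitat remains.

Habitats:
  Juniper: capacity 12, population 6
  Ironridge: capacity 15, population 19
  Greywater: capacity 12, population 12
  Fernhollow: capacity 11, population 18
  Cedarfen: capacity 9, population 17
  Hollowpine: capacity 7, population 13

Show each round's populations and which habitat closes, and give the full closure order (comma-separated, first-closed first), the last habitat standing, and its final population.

Closure order: Cedarfen, Fernhollow, Hollowpine, Ironridge, Greywater
Last habitat: Juniper with 85 animals

Round 1: Cedarfen=17 Fernhollow=18 Greywater=12 Hollowpine=13 Ironridge=19 Juniper=6 → close Cedarfen (overflow 8)
  17÷5 = 3 each, +1 to first 2
Round 2: Fernhollow=22 Greywater=16 Hollowpine=16 Ironridge=22 Juniper=9 → close Fernhollow (overflow 11)
  22÷4 = 5 each, +1 to first 2
Round 3: Greywater=22 Hollowpine=22 Ironridge=27 Juniper=14 → close Hollowpine (overflow 15)
  22÷3 = 7 each, +1 to first 1
Round 4: Greywater=30 Ironridge=34 Juniper=21 → close Ironridge (overflow 19)
  34÷2 = 17 each, +1 to first 0
Round 5: Greywater=47 Juniper=38 → close Greywater (overflow 35)
  47÷1 = 47 each, +1 to first 0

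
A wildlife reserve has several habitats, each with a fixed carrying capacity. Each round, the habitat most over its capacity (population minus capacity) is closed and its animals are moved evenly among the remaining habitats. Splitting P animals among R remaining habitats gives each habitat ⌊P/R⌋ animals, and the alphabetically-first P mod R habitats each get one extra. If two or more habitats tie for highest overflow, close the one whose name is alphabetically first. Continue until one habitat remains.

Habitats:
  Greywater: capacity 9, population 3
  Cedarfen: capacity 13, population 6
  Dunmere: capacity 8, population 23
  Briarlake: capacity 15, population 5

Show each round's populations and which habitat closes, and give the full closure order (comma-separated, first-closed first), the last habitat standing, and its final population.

Closure order: Dunmere, Cedarfen, Greywater
Last habitat: Briarlake with 37 animals

Round 1: Briarlake=5 Cedarfen=6 Dunmere=23 Greywater=3 → close Dunmere (overflow 15)
  23÷3 = 7 each, +1 to first 2
Round 2: Briarlake=13 Cedarfen=14 Greywater=10 → close Cedarfen (overflow 1)
  14÷2 = 7 each, +1 to first 0
Round 3: Briarlake=20 Greywater=17 → close Greywater (overflow 8)
  17÷1 = 17 each, +1 to first 0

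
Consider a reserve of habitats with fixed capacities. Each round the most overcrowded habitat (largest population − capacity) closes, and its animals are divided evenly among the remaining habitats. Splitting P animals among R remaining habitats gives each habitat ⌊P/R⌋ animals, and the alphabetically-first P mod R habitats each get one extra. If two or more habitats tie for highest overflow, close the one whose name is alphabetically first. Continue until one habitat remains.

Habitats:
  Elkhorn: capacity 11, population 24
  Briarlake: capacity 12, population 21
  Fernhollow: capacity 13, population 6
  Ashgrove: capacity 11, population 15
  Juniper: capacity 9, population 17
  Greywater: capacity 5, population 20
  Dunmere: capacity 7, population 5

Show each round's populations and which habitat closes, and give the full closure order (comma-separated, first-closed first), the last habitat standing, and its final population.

Closure order: Greywater, Elkhorn, Briarlake, Juniper, Ashgrove, Dunmere
Last habitat: Fernhollow with 108 animals

Round 1: Ashgrove=15 Briarlake=21 Dunmere=5 Elkhorn=24 Fernhollow=6 Greywater=20 Juniper=17 → close Greywater (overflow 15)
  20÷6 = 3 each, +1 to first 2
Round 2: Ashgrove=19 Briarlake=25 Dunmere=8 Elkhorn=27 Fernhollow=9 Juniper=20 → close Elkhorn (overflow 16)
  27÷5 = 5 each, +1 to first 2
Round 3: Ashgrove=25 Briarlake=31 Dunmere=13 Fernhollow=14 Juniper=25 → close Briarlake (overflow 19)
  31÷4 = 7 each, +1 to first 3
Round 4: Ashgrove=33 Dunmere=21 Fernhollow=22 Juniper=32 → close Juniper (overflow 23)
  32÷3 = 10 each, +1 to first 2
Round 5: Ashgrove=44 Dunmere=32 Fernhollow=32 → close Ashgrove (overflow 33)
  44÷2 = 22 each, +1 to first 0
Round 6: Dunmere=54 Fernhollow=54 → close Dunmere (overflow 47)
  54÷1 = 54 each, +1 to first 0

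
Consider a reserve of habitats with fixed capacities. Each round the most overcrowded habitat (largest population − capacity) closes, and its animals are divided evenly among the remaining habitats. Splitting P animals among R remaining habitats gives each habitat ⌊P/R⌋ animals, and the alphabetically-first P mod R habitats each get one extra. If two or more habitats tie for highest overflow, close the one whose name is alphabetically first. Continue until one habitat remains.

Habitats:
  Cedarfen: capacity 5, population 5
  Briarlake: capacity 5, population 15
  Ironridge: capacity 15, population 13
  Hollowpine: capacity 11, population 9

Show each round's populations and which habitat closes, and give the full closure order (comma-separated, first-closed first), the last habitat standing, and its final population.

Round 1: Briarlake=15 Cedarfen=5 Hollowpine=9 Ironridge=13 → close Briarlake (overflow 10)
  15÷3 = 5 each, +1 to first 0
Round 2: Cedarfen=10 Hollowpine=14 Ironridge=18 → close Cedarfen (overflow 5)
  10÷2 = 5 each, +1 to first 0
Round 3: Hollowpine=19 Ironridge=23 → close Hollowpine (overflow 8)
  19÷1 = 19 each, +1 to first 0

Closure order: Briarlake, Cedarfen, Hollowpine
Last habitat: Ironridge with 42 animals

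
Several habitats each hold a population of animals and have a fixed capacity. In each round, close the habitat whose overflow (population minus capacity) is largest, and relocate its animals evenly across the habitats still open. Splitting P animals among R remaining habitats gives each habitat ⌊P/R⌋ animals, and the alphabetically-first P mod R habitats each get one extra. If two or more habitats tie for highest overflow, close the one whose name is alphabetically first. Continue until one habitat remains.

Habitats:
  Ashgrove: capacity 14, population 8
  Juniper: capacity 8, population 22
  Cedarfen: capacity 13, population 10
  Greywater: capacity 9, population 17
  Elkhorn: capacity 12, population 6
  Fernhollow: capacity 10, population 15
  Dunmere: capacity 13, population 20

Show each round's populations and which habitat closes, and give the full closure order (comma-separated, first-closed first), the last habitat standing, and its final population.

Closure order: Juniper, Dunmere, Greywater, Fernhollow, Cedarfen, Ashgrove
Last habitat: Elkhorn with 98 animals

Round 1: Ashgrove=8 Cedarfen=10 Dunmere=20 Elkhorn=6 Fernhollow=15 Greywater=17 Juniper=22 → close Juniper (overflow 14)
  22÷6 = 3 each, +1 to first 4
Round 2: Ashgrove=12 Cedarfen=14 Dunmere=24 Elkhorn=10 Fernhollow=18 Greywater=20 → close Dunmere (overflow 11)
  24÷5 = 4 each, +1 to first 4
Round 3: Ashgrove=17 Cedarfen=19 Elkhorn=15 Fernhollow=23 Greywater=24 → close Greywater (overflow 15)
  24÷4 = 6 each, +1 to first 0
Round 4: Ashgrove=23 Cedarfen=25 Elkhorn=21 Fernhollow=29 → close Fernhollow (overflow 19)
  29÷3 = 9 each, +1 to first 2
Round 5: Ashgrove=33 Cedarfen=35 Elkhorn=30 → close Cedarfen (overflow 22)
  35÷2 = 17 each, +1 to first 1
Round 6: Ashgrove=51 Elkhorn=47 → close Ashgrove (overflow 37)
  51÷1 = 51 each, +1 to first 0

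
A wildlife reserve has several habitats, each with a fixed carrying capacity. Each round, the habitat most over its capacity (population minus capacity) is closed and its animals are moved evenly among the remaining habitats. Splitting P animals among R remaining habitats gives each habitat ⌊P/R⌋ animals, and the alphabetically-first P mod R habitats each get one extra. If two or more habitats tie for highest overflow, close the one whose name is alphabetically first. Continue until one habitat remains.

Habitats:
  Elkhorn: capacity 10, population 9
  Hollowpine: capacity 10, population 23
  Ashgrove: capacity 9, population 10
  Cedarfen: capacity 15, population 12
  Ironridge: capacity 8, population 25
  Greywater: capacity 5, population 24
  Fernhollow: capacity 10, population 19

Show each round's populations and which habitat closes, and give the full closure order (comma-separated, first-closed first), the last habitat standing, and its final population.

Closure order: Greywater, Ironridge, Hollowpine, Fernhollow, Ashgrove, Elkhorn
Last habitat: Cedarfen with 122 animals

Round 1: Ashgrove=10 Cedarfen=12 Elkhorn=9 Fernhollow=19 Greywater=24 Hollowpine=23 Ironridge=25 → close Greywater (overflow 19)
  24÷6 = 4 each, +1 to first 0
Round 2: Ashgrove=14 Cedarfen=16 Elkhorn=13 Fernhollow=23 Hollowpine=27 Ironridge=29 → close Ironridge (overflow 21)
  29÷5 = 5 each, +1 to first 4
Round 3: Ashgrove=20 Cedarfen=22 Elkhorn=19 Fernhollow=29 Hollowpine=32 → close Hollowpine (overflow 22)
  32÷4 = 8 each, +1 to first 0
Round 4: Ashgrove=28 Cedarfen=30 Elkhorn=27 Fernhollow=37 → close Fernhollow (overflow 27)
  37÷3 = 12 each, +1 to first 1
Round 5: Ashgrove=41 Cedarfen=42 Elkhorn=39 → close Ashgrove (overflow 32)
  41÷2 = 20 each, +1 to first 1
Round 6: Cedarfen=63 Elkhorn=59 → close Elkhorn (overflow 49)
  59÷1 = 59 each, +1 to first 0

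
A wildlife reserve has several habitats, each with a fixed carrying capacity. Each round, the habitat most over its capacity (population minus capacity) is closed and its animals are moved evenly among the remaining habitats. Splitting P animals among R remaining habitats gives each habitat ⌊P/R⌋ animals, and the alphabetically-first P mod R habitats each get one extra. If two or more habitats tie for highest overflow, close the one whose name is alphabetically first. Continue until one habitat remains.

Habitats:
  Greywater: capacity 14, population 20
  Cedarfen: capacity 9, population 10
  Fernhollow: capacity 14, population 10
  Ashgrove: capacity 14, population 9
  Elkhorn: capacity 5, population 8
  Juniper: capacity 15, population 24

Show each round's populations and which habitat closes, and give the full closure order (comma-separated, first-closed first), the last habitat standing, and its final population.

Round 1: Ashgrove=9 Cedarfen=10 Elkhorn=8 Fernhollow=10 Greywater=20 Juniper=24 → close Juniper (overflow 9)
  24÷5 = 4 each, +1 to first 4
Round 2: Ashgrove=14 Cedarfen=15 Elkhorn=13 Fernhollow=15 Greywater=24 → close Greywater (overflow 10)
  24÷4 = 6 each, +1 to first 0
Round 3: Ashgrove=20 Cedarfen=21 Elkhorn=19 Fernhollow=21 → close Elkhorn (overflow 14)
  19÷3 = 6 each, +1 to first 1
Round 4: Ashgrove=27 Cedarfen=27 Fernhollow=27 → close Cedarfen (overflow 18)
  27÷2 = 13 each, +1 to first 1
Round 5: Ashgrove=41 Fernhollow=40 → close Ashgrove (overflow 27)
  41÷1 = 41 each, +1 to first 0

Closure order: Juniper, Greywater, Elkhorn, Cedarfen, Ashgrove
Last habitat: Fernhollow with 81 animals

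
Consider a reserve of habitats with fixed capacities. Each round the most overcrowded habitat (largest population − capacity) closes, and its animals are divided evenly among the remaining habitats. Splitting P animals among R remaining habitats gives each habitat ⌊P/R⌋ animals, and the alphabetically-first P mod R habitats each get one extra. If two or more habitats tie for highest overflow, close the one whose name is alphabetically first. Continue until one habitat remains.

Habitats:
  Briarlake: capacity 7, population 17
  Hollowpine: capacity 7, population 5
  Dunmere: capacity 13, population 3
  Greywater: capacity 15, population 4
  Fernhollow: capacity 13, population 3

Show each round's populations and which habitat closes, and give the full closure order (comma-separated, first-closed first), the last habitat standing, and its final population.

Round 1: Briarlake=17 Dunmere=3 Fernhollow=3 Greywater=4 Hollowpine=5 → close Briarlake (overflow 10)
  17÷4 = 4 each, +1 to first 1
Round 2: Dunmere=8 Fernhollow=7 Greywater=8 Hollowpine=9 → close Hollowpine (overflow 2)
  9÷3 = 3 each, +1 to first 0
Round 3: Dunmere=11 Fernhollow=10 Greywater=11 → close Dunmere (overflow -2)
  11÷2 = 5 each, +1 to first 1
Round 4: Fernhollow=16 Greywater=16 → close Fernhollow (overflow 3)
  16÷1 = 16 each, +1 to first 0

Closure order: Briarlake, Hollowpine, Dunmere, Fernhollow
Last habitat: Greywater with 32 animals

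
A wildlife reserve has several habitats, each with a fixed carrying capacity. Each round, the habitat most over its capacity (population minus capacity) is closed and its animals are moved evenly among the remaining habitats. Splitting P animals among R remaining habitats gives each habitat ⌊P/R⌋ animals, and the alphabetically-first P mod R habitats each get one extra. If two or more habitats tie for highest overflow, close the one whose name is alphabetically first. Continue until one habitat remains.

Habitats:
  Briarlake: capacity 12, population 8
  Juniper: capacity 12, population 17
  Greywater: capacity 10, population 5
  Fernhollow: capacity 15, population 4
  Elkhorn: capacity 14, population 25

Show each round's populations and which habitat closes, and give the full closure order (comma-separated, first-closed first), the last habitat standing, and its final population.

Round 1: Briarlake=8 Elkhorn=25 Fernhollow=4 Greywater=5 Juniper=17 → close Elkhorn (overflow 11)
  25÷4 = 6 each, +1 to first 1
Round 2: Briarlake=15 Fernhollow=10 Greywater=11 Juniper=23 → close Juniper (overflow 11)
  23÷3 = 7 each, +1 to first 2
Round 3: Briarlake=23 Fernhollow=18 Greywater=18 → close Briarlake (overflow 11)
  23÷2 = 11 each, +1 to first 1
Round 4: Fernhollow=30 Greywater=29 → close Greywater (overflow 19)
  29÷1 = 29 each, +1 to first 0

Closure order: Elkhorn, Juniper, Briarlake, Greywater
Last habitat: Fernhollow with 59 animals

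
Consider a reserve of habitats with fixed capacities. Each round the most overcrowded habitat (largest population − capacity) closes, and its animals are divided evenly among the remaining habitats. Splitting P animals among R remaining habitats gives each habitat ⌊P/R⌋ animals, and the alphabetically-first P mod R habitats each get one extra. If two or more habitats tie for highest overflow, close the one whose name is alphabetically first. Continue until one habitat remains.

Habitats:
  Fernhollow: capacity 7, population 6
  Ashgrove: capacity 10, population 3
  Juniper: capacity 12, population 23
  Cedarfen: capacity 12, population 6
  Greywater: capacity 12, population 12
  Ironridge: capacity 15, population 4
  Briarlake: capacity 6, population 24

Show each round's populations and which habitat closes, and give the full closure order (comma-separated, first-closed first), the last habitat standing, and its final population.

Round 1: Ashgrove=3 Briarlake=24 Cedarfen=6 Fernhollow=6 Greywater=12 Ironridge=4 Juniper=23 → close Briarlake (overflow 18)
  24÷6 = 4 each, +1 to first 0
Round 2: Ashgrove=7 Cedarfen=10 Fernhollow=10 Greywater=16 Ironridge=8 Juniper=27 → close Juniper (overflow 15)
  27÷5 = 5 each, +1 to first 2
Round 3: Ashgrove=13 Cedarfen=16 Fernhollow=15 Greywater=21 Ironridge=13 → close Greywater (overflow 9)
  21÷4 = 5 each, +1 to first 1
Round 4: Ashgrove=19 Cedarfen=21 Fernhollow=20 Ironridge=18 → close Fernhollow (overflow 13)
  20÷3 = 6 each, +1 to first 2
Round 5: Ashgrove=26 Cedarfen=28 Ironridge=24 → close Ashgrove (overflow 16)
  26÷2 = 13 each, +1 to first 0
Round 6: Cedarfen=41 Ironridge=37 → close Cedarfen (overflow 29)
  41÷1 = 41 each, +1 to first 0

Closure order: Briarlake, Juniper, Greywater, Fernhollow, Ashgrove, Cedarfen
Last habitat: Ironridge with 78 animals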